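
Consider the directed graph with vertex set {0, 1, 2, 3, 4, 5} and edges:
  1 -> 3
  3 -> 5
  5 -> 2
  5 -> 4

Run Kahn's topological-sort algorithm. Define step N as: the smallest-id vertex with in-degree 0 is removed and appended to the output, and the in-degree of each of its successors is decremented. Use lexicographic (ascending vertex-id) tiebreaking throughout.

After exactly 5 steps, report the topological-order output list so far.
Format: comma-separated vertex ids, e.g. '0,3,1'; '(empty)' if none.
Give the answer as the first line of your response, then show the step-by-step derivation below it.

0,1,3,5,2

step 1: output 0; order=[0]; indeg=(0,0,1,1,1,1)
step 2: output 1; order=[0,1]; indeg=(0,0,1,0,1,1)
step 3: output 3; order=[0,1,3]; indeg=(0,0,1,0,1,0)
step 4: output 5; order=[0,1,3,5]; indeg=(0,0,0,0,0,0)
step 5: output 2; order=[0,1,3,5,2]; indeg=(0,0,0,0,0,0)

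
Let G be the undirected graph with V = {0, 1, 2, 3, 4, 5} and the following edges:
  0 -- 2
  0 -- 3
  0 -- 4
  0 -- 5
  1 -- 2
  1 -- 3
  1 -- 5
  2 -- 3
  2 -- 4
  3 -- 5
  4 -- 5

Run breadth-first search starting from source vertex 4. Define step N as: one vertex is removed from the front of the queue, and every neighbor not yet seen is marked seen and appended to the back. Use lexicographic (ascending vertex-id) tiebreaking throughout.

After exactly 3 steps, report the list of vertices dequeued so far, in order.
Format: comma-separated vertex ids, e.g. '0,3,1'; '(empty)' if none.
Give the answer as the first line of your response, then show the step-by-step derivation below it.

4,0,2

step 1: dequeue 4; queue=[0,2,5]; order=4
step 2: dequeue 0; queue=[2,5,3]; order=4,0
step 3: dequeue 2; queue=[5,3,1]; order=4,0,2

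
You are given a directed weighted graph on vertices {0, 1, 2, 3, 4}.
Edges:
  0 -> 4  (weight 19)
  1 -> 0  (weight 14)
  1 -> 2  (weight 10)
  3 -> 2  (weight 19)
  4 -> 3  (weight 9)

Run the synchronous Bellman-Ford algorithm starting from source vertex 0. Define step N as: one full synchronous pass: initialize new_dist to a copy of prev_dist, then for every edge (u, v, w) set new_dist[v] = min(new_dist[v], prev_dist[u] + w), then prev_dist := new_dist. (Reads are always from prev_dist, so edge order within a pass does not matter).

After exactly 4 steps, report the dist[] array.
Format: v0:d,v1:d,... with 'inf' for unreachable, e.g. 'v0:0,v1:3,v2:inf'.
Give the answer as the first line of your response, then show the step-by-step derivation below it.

v0:0,v1:inf,v2:47,v3:28,v4:19

step 1: dist = v0:0,v1:inf,v2:inf,v3:inf,v4:19
step 2: dist = v0:0,v1:inf,v2:inf,v3:28,v4:19
step 3: dist = v0:0,v1:inf,v2:47,v3:28,v4:19
step 4: dist = v0:0,v1:inf,v2:47,v3:28,v4:19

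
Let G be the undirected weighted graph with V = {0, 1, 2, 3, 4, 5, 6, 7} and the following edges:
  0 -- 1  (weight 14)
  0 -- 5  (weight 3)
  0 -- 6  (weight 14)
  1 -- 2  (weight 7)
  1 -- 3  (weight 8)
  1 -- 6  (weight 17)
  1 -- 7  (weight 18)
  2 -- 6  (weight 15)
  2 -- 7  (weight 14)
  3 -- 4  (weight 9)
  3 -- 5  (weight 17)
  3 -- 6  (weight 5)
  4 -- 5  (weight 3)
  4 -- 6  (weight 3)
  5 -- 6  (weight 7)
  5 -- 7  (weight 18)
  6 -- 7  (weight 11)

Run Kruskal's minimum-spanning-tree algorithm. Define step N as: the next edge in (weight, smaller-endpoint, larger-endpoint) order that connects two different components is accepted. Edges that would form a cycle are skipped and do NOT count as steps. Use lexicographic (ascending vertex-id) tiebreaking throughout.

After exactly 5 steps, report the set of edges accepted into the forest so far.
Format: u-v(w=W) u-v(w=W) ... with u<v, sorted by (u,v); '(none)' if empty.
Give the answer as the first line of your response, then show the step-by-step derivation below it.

0-5(w=3) 1-2(w=7) 3-6(w=5) 4-5(w=3) 4-6(w=3)

step 1: add edge 0-5 (w=3); MST = {0-5(w=3)}
step 2: add edge 4-5 (w=3); MST = {0-5(w=3) 4-5(w=3)}
step 3: add edge 4-6 (w=3); MST = {0-5(w=3) 4-5(w=3) 4-6(w=3)}
step 4: add edge 3-6 (w=5); MST = {0-5(w=3) 3-6(w=5) 4-5(w=3) 4-6(w=3)}
step 5: add edge 1-2 (w=7); MST = {0-5(w=3) 1-2(w=7) 3-6(w=5) 4-5(w=3) 4-6(w=3)}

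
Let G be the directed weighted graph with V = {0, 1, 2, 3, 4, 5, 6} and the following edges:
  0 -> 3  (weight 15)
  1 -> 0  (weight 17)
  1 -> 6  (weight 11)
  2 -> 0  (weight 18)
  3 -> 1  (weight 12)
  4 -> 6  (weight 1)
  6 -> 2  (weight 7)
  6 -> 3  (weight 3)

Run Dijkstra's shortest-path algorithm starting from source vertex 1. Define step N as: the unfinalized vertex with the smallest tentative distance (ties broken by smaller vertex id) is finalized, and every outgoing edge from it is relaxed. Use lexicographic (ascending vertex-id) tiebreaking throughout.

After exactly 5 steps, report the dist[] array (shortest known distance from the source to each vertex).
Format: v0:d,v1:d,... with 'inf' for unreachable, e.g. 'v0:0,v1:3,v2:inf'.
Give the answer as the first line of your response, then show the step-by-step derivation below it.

v0:17,v1:0,v2:18,v3:14,v4:inf,v5:inf,v6:11

step 1: dist = v0:17,v1:0,v2:inf,v3:inf,v4:inf,v5:inf,v6:11
step 2: dist = v0:17,v1:0,v2:18,v3:14,v4:inf,v5:inf,v6:11
step 3: dist = v0:17,v1:0,v2:18,v3:14,v4:inf,v5:inf,v6:11
step 4: dist = v0:17,v1:0,v2:18,v3:14,v4:inf,v5:inf,v6:11
step 5: dist = v0:17,v1:0,v2:18,v3:14,v4:inf,v5:inf,v6:11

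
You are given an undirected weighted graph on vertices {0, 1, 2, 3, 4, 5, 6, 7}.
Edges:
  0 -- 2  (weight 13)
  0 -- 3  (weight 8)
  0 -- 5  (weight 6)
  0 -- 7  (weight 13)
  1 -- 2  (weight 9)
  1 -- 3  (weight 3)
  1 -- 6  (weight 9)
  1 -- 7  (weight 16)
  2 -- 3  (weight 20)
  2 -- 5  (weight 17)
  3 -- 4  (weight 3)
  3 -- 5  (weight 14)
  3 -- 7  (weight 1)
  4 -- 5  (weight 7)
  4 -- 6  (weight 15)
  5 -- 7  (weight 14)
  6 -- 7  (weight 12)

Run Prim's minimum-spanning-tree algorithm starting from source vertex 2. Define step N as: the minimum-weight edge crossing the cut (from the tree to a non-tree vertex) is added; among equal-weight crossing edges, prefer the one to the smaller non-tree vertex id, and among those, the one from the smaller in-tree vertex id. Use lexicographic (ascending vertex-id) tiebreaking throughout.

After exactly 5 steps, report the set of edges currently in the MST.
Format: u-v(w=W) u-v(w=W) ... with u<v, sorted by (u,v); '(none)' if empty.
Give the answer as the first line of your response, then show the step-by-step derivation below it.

1-2(w=9) 1-3(w=3) 3-4(w=3) 3-7(w=1) 4-5(w=7)

step 1: add edge 1-2 (w=9); MST = {1-2(w=9)}
step 2: add edge 1-3 (w=3); MST = {1-2(w=9) 1-3(w=3)}
step 3: add edge 3-7 (w=1); MST = {1-2(w=9) 1-3(w=3) 3-7(w=1)}
step 4: add edge 3-4 (w=3); MST = {1-2(w=9) 1-3(w=3) 3-4(w=3) 3-7(w=1)}
step 5: add edge 4-5 (w=7); MST = {1-2(w=9) 1-3(w=3) 3-4(w=3) 3-7(w=1) 4-5(w=7)}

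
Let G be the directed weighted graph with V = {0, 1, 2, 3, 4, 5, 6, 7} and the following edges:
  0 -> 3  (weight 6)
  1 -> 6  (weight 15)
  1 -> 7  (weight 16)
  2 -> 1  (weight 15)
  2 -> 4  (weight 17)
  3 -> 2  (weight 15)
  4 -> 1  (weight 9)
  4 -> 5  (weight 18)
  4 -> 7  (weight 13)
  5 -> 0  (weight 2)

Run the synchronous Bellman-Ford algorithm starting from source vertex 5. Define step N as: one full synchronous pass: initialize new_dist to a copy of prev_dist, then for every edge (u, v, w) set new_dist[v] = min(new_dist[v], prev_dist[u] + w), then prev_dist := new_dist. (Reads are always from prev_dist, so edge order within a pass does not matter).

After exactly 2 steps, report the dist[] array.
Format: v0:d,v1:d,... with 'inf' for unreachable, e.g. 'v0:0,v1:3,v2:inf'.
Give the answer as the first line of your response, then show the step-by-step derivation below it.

v0:2,v1:inf,v2:inf,v3:8,v4:inf,v5:0,v6:inf,v7:inf

step 1: dist = v0:2,v1:inf,v2:inf,v3:inf,v4:inf,v5:0,v6:inf,v7:inf
step 2: dist = v0:2,v1:inf,v2:inf,v3:8,v4:inf,v5:0,v6:inf,v7:inf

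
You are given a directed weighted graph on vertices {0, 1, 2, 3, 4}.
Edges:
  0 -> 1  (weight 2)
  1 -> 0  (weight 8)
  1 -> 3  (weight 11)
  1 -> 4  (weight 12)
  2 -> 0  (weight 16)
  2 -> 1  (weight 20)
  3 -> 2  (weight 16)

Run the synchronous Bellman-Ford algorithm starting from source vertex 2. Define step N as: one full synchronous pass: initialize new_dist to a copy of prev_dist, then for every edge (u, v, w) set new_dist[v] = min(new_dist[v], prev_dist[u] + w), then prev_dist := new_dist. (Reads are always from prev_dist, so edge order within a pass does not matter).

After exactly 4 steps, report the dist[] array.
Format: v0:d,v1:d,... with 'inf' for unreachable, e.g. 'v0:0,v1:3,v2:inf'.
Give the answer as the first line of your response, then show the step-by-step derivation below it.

v0:16,v1:18,v2:0,v3:29,v4:30

step 1: dist = v0:16,v1:20,v2:0,v3:inf,v4:inf
step 2: dist = v0:16,v1:18,v2:0,v3:31,v4:32
step 3: dist = v0:16,v1:18,v2:0,v3:29,v4:30
step 4: dist = v0:16,v1:18,v2:0,v3:29,v4:30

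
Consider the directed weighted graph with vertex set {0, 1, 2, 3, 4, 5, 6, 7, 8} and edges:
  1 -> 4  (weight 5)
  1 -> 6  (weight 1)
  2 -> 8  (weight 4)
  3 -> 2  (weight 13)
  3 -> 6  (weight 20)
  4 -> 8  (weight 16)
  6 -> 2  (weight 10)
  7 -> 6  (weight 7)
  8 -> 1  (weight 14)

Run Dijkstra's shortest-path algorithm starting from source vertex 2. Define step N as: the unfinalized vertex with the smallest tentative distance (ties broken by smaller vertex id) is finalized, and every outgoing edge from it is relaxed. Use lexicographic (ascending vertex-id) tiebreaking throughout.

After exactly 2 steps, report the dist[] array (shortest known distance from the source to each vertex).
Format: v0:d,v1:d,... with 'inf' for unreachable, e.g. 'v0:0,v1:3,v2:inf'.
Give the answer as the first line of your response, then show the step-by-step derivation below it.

v0:inf,v1:18,v2:0,v3:inf,v4:inf,v5:inf,v6:inf,v7:inf,v8:4

step 1: dist = v0:inf,v1:inf,v2:0,v3:inf,v4:inf,v5:inf,v6:inf,v7:inf,v8:4
step 2: dist = v0:inf,v1:18,v2:0,v3:inf,v4:inf,v5:inf,v6:inf,v7:inf,v8:4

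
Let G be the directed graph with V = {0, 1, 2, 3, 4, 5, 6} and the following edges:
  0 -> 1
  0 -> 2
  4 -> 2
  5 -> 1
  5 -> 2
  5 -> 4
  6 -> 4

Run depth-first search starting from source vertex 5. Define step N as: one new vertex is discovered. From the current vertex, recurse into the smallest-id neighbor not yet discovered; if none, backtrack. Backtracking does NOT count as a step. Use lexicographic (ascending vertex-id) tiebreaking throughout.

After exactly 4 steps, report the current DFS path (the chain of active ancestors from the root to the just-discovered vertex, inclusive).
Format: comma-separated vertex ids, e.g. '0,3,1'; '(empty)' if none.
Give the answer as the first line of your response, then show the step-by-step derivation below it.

5,4

step 1: discover 5; path=5; order=5
step 2: discover 1; path=5>1; order=5,1
step 3: discover 2; path=5>2; order=5,1,2
step 4: discover 4; path=5>4; order=5,1,2,4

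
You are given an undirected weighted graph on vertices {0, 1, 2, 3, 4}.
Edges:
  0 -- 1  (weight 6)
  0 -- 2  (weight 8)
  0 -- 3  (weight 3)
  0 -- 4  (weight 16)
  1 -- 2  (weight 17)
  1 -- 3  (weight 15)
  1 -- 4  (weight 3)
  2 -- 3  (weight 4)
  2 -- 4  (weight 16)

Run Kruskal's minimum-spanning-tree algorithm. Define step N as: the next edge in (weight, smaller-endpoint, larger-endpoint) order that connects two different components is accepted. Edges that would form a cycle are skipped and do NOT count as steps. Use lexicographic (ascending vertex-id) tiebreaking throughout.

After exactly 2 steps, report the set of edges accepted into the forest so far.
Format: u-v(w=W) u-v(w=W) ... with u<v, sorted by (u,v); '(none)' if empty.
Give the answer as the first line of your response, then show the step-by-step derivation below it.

0-3(w=3) 1-4(w=3)

step 1: add edge 0-3 (w=3); MST = {0-3(w=3)}
step 2: add edge 1-4 (w=3); MST = {0-3(w=3) 1-4(w=3)}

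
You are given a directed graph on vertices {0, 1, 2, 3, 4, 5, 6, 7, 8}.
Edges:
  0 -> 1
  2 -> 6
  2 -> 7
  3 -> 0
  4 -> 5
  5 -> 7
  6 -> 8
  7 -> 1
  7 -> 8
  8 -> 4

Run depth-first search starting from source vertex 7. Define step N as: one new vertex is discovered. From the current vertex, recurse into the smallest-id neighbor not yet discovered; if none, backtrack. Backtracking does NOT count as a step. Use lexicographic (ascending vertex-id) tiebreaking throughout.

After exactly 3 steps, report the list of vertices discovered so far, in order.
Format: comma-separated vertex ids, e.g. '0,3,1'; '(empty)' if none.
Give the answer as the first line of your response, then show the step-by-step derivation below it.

7,1,8

step 1: discover 7; path=7; order=7
step 2: discover 1; path=7>1; order=7,1
step 3: discover 8; path=7>8; order=7,1,8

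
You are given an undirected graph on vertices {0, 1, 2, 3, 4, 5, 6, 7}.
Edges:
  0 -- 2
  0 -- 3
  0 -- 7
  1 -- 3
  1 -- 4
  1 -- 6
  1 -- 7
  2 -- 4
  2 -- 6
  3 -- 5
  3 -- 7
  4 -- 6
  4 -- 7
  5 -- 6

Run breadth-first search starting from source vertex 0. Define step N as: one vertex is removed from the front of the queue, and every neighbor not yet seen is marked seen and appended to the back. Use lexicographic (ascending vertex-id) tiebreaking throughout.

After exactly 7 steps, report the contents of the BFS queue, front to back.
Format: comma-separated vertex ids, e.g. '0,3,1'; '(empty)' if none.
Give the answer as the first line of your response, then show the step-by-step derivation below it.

5

step 1: dequeue 0; queue=[2,3,7]; order=0
step 2: dequeue 2; queue=[3,7,4,6]; order=0,2
step 3: dequeue 3; queue=[7,4,6,1,5]; order=0,2,3
step 4: dequeue 7; queue=[4,6,1,5]; order=0,2,3,7
step 5: dequeue 4; queue=[6,1,5]; order=0,2,3,7,4
step 6: dequeue 6; queue=[1,5]; order=0,2,3,7,4,6
step 7: dequeue 1; queue=[5]; order=0,2,3,7,4,6,1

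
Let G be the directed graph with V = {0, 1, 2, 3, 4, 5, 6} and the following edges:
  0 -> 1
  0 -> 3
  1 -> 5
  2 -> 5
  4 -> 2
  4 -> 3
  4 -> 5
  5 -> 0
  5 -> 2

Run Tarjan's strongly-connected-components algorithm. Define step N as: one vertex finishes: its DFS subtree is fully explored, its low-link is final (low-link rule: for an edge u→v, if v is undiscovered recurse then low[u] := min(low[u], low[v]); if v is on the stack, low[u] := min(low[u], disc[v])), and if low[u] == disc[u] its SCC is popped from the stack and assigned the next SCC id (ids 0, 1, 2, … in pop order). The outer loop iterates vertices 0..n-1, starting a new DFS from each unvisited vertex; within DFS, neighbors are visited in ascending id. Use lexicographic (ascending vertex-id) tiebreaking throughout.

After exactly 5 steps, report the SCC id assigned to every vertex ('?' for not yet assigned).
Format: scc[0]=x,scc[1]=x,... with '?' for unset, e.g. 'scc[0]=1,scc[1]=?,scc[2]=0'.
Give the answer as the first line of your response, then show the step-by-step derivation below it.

scc[0]=1,scc[1]=1,scc[2]=1,scc[3]=0,scc[4]=?,scc[5]=1,scc[6]=?

step 1: low=(low[0]=0,low[1]=1,low[2]=2,low[3]=?,low[4]=?,low[5]=0,low[6]=?); scc=(scc[0]=?,scc[1]=?,scc[2]=?,scc[3]=?,scc[4]=?,scc[5]=?,scc[6]=?)
step 2: low=(low[0]=0,low[1]=1,low[2]=2,low[3]=?,low[4]=?,low[5]=0,low[6]=?); scc=(scc[0]=?,scc[1]=?,scc[2]=?,scc[3]=?,scc[4]=?,scc[5]=?,scc[6]=?)
step 3: low=(low[0]=0,low[1]=0,low[2]=2,low[3]=?,low[4]=?,low[5]=0,low[6]=?); scc=(scc[0]=?,scc[1]=?,scc[2]=?,scc[3]=?,scc[4]=?,scc[5]=?,scc[6]=?)
step 4: low=(low[0]=0,low[1]=0,low[2]=2,low[3]=4,low[4]=?,low[5]=0,low[6]=?); scc=(scc[0]=?,scc[1]=?,scc[2]=?,scc[3]=0,scc[4]=?,scc[5]=?,scc[6]=?)
step 5: low=(low[0]=0,low[1]=0,low[2]=2,low[3]=4,low[4]=?,low[5]=0,low[6]=?); scc=(scc[0]=1,scc[1]=1,scc[2]=1,scc[3]=0,scc[4]=?,scc[5]=1,scc[6]=?)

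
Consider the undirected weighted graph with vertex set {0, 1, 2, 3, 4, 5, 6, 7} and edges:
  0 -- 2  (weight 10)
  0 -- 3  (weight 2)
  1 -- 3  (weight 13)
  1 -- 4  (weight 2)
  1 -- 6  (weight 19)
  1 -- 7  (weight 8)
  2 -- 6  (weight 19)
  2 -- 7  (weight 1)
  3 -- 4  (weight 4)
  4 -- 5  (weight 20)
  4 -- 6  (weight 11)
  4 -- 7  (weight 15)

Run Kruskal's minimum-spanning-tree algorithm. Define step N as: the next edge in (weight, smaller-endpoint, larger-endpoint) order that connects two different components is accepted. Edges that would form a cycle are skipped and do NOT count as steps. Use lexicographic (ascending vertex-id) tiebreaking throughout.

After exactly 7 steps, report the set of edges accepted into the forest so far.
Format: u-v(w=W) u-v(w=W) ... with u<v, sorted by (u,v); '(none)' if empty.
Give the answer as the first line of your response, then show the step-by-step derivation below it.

0-3(w=2) 1-4(w=2) 1-7(w=8) 2-7(w=1) 3-4(w=4) 4-5(w=20) 4-6(w=11)

step 1: add edge 2-7 (w=1); MST = {2-7(w=1)}
step 2: add edge 0-3 (w=2); MST = {0-3(w=2) 2-7(w=1)}
step 3: add edge 1-4 (w=2); MST = {0-3(w=2) 1-4(w=2) 2-7(w=1)}
step 4: add edge 3-4 (w=4); MST = {0-3(w=2) 1-4(w=2) 2-7(w=1) 3-4(w=4)}
step 5: add edge 1-7 (w=8); MST = {0-3(w=2) 1-4(w=2) 1-7(w=8) 2-7(w=1) 3-4(w=4)}
step 6: add edge 4-6 (w=11); MST = {0-3(w=2) 1-4(w=2) 1-7(w=8) 2-7(w=1) 3-4(w=4) 4-6(w=11)}
step 7: add edge 4-5 (w=20); MST = {0-3(w=2) 1-4(w=2) 1-7(w=8) 2-7(w=1) 3-4(w=4) 4-5(w=20) 4-6(w=11)}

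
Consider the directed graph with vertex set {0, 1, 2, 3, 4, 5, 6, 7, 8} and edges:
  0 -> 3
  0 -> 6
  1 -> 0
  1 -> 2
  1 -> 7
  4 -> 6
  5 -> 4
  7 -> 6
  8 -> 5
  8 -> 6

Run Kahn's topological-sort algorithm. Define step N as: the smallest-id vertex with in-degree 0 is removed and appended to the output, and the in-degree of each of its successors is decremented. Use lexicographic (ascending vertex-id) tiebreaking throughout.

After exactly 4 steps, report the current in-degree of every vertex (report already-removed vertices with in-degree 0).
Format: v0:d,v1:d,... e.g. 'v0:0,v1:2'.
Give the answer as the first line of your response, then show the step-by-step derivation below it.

v0:0,v1:0,v2:0,v3:0,v4:1,v5:1,v6:3,v7:0,v8:0

step 1: output 1; order=[1]; indeg=(0,0,0,1,1,1,4,0,0)
step 2: output 0; order=[1,0]; indeg=(0,0,0,0,1,1,3,0,0)
step 3: output 2; order=[1,0,2]; indeg=(0,0,0,0,1,1,3,0,0)
step 4: output 3; order=[1,0,2,3]; indeg=(0,0,0,0,1,1,3,0,0)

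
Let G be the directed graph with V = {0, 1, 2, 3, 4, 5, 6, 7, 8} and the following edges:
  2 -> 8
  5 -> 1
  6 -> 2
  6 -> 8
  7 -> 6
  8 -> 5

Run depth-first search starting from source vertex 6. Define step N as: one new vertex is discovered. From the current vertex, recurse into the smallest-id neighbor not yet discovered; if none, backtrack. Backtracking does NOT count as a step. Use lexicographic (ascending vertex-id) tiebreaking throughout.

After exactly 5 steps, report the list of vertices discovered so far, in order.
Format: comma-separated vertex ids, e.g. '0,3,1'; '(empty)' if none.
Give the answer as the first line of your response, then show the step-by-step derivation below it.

6,2,8,5,1

step 1: discover 6; path=6; order=6
step 2: discover 2; path=6>2; order=6,2
step 3: discover 8; path=6>2>8; order=6,2,8
step 4: discover 5; path=6>2>8>5; order=6,2,8,5
step 5: discover 1; path=6>2>8>5>1; order=6,2,8,5,1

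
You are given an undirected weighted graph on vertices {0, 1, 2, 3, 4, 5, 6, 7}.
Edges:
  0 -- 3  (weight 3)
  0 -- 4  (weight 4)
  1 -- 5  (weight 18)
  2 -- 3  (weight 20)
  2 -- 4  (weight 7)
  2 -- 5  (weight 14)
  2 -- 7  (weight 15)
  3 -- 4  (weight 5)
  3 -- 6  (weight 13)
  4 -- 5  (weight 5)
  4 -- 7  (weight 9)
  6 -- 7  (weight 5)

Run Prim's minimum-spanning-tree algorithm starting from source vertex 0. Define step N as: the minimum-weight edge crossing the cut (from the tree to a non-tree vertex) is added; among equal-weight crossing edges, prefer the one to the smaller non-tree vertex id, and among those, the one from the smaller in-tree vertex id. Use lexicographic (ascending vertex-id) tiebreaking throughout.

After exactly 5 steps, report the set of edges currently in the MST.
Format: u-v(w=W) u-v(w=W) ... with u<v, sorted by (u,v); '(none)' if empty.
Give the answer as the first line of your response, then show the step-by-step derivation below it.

0-3(w=3) 0-4(w=4) 2-4(w=7) 4-5(w=5) 4-7(w=9)

step 1: add edge 0-3 (w=3); MST = {0-3(w=3)}
step 2: add edge 0-4 (w=4); MST = {0-3(w=3) 0-4(w=4)}
step 3: add edge 4-5 (w=5); MST = {0-3(w=3) 0-4(w=4) 4-5(w=5)}
step 4: add edge 2-4 (w=7); MST = {0-3(w=3) 0-4(w=4) 2-4(w=7) 4-5(w=5)}
step 5: add edge 4-7 (w=9); MST = {0-3(w=3) 0-4(w=4) 2-4(w=7) 4-5(w=5) 4-7(w=9)}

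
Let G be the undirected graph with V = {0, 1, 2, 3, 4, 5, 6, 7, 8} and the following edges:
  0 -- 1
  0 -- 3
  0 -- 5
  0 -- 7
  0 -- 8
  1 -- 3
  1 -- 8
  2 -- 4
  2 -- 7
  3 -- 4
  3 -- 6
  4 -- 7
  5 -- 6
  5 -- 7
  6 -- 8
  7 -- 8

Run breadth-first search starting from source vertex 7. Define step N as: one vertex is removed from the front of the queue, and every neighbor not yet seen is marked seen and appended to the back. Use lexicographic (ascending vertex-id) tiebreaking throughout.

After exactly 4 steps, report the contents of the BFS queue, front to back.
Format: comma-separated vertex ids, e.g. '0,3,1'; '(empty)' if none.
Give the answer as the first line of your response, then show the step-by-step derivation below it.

5,8,1,3

step 1: dequeue 7; queue=[0,2,4,5,8]; order=7
step 2: dequeue 0; queue=[2,4,5,8,1,3]; order=7,0
step 3: dequeue 2; queue=[4,5,8,1,3]; order=7,0,2
step 4: dequeue 4; queue=[5,8,1,3]; order=7,0,2,4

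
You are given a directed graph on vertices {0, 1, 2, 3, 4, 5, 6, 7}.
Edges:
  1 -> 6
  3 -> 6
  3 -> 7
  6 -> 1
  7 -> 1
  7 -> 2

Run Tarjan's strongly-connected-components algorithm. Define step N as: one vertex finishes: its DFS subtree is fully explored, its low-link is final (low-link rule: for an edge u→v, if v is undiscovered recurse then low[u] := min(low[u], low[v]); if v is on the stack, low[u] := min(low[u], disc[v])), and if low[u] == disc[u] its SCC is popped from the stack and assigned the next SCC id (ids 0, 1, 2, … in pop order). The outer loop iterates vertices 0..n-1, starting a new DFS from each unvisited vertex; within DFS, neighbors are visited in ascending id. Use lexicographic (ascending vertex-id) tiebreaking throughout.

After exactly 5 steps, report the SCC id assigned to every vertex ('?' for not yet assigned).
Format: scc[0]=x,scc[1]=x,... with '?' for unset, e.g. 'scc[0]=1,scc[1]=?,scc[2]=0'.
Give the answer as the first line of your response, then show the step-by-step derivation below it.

scc[0]=0,scc[1]=1,scc[2]=2,scc[3]=?,scc[4]=?,scc[5]=?,scc[6]=1,scc[7]=3

step 1: low=(low[0]=0,low[1]=?,low[2]=?,low[3]=?,low[4]=?,low[5]=?,low[6]=?,low[7]=?); scc=(scc[0]=0,scc[1]=?,scc[2]=?,scc[3]=?,scc[4]=?,scc[5]=?,scc[6]=?,scc[7]=?)
step 2: low=(low[0]=0,low[1]=1,low[2]=?,low[3]=?,low[4]=?,low[5]=?,low[6]=1,low[7]=?); scc=(scc[0]=0,scc[1]=?,scc[2]=?,scc[3]=?,scc[4]=?,scc[5]=?,scc[6]=?,scc[7]=?)
step 3: low=(low[0]=0,low[1]=1,low[2]=?,low[3]=?,low[4]=?,low[5]=?,low[6]=1,low[7]=?); scc=(scc[0]=0,scc[1]=1,scc[2]=?,scc[3]=?,scc[4]=?,scc[5]=?,scc[6]=1,scc[7]=?)
step 4: low=(low[0]=0,low[1]=1,low[2]=3,low[3]=?,low[4]=?,low[5]=?,low[6]=1,low[7]=?); scc=(scc[0]=0,scc[1]=1,scc[2]=2,scc[3]=?,scc[4]=?,scc[5]=?,scc[6]=1,scc[7]=?)
step 5: low=(low[0]=0,low[1]=1,low[2]=3,low[3]=4,low[4]=?,low[5]=?,low[6]=1,low[7]=5); scc=(scc[0]=0,scc[1]=1,scc[2]=2,scc[3]=?,scc[4]=?,scc[5]=?,scc[6]=1,scc[7]=3)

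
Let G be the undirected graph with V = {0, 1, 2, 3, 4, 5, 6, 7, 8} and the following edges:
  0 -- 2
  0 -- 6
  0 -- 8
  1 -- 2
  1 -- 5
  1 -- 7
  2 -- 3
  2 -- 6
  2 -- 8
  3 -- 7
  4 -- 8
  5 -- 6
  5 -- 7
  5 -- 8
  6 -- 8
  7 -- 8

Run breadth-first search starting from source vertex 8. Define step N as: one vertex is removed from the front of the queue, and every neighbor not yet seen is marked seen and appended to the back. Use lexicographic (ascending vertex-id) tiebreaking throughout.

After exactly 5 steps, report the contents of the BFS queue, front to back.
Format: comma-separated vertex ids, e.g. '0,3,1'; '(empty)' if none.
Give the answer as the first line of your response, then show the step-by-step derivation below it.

6,7,1,3

step 1: dequeue 8; queue=[0,2,4,5,6,7]; order=8
step 2: dequeue 0; queue=[2,4,5,6,7]; order=8,0
step 3: dequeue 2; queue=[4,5,6,7,1,3]; order=8,0,2
step 4: dequeue 4; queue=[5,6,7,1,3]; order=8,0,2,4
step 5: dequeue 5; queue=[6,7,1,3]; order=8,0,2,4,5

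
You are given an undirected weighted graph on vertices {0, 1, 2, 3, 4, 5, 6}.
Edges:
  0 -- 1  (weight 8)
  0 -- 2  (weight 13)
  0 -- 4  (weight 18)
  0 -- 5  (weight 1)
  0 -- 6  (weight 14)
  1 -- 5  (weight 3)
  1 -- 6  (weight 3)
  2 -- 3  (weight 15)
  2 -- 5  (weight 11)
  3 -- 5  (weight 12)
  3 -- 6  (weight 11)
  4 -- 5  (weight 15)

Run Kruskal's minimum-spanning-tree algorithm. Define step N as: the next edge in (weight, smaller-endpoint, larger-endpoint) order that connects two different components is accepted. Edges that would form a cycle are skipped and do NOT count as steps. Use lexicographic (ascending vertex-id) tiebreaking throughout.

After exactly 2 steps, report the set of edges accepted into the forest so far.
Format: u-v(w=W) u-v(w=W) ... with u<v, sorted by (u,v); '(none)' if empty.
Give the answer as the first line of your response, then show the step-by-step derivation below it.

0-5(w=1) 1-5(w=3)

step 1: add edge 0-5 (w=1); MST = {0-5(w=1)}
step 2: add edge 1-5 (w=3); MST = {0-5(w=1) 1-5(w=3)}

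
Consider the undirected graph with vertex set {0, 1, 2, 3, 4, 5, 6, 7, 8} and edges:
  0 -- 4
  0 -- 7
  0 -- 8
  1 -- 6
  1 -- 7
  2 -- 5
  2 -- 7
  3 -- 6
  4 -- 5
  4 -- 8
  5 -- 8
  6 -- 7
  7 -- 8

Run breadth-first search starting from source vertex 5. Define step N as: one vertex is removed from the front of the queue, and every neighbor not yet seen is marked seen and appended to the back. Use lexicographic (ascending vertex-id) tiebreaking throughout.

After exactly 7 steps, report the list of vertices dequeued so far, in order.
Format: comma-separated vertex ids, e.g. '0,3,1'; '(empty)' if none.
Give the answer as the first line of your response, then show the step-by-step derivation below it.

5,2,4,8,7,0,1

step 1: dequeue 5; queue=[2,4,8]; order=5
step 2: dequeue 2; queue=[4,8,7]; order=5,2
step 3: dequeue 4; queue=[8,7,0]; order=5,2,4
step 4: dequeue 8; queue=[7,0]; order=5,2,4,8
step 5: dequeue 7; queue=[0,1,6]; order=5,2,4,8,7
step 6: dequeue 0; queue=[1,6]; order=5,2,4,8,7,0
step 7: dequeue 1; queue=[6]; order=5,2,4,8,7,0,1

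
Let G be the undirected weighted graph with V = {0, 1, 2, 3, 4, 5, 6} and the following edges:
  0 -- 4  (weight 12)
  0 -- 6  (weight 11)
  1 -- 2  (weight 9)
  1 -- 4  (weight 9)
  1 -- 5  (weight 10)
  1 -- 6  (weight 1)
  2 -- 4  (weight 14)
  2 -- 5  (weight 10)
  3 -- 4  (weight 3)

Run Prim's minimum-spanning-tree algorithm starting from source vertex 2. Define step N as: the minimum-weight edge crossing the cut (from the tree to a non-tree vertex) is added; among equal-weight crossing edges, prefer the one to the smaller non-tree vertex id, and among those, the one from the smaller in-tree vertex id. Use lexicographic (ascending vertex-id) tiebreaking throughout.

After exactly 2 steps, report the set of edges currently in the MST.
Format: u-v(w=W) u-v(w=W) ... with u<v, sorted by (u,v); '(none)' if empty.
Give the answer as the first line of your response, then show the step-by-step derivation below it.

1-2(w=9) 1-6(w=1)

step 1: add edge 1-2 (w=9); MST = {1-2(w=9)}
step 2: add edge 1-6 (w=1); MST = {1-2(w=9) 1-6(w=1)}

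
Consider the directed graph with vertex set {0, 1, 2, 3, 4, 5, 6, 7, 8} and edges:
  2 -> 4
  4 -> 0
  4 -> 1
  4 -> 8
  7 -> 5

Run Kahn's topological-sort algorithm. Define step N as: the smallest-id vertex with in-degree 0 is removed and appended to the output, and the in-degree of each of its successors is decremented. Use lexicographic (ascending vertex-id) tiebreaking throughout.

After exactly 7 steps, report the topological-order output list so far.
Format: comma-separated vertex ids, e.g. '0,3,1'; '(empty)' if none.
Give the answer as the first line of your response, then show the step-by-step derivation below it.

2,3,4,0,1,6,7

step 1: output 2; order=[2]; indeg=(1,1,0,0,0,1,0,0,1)
step 2: output 3; order=[2,3]; indeg=(1,1,0,0,0,1,0,0,1)
step 3: output 4; order=[2,3,4]; indeg=(0,0,0,0,0,1,0,0,0)
step 4: output 0; order=[2,3,4,0]; indeg=(0,0,0,0,0,1,0,0,0)
step 5: output 1; order=[2,3,4,0,1]; indeg=(0,0,0,0,0,1,0,0,0)
step 6: output 6; order=[2,3,4,0,1,6]; indeg=(0,0,0,0,0,1,0,0,0)
step 7: output 7; order=[2,3,4,0,1,6,7]; indeg=(0,0,0,0,0,0,0,0,0)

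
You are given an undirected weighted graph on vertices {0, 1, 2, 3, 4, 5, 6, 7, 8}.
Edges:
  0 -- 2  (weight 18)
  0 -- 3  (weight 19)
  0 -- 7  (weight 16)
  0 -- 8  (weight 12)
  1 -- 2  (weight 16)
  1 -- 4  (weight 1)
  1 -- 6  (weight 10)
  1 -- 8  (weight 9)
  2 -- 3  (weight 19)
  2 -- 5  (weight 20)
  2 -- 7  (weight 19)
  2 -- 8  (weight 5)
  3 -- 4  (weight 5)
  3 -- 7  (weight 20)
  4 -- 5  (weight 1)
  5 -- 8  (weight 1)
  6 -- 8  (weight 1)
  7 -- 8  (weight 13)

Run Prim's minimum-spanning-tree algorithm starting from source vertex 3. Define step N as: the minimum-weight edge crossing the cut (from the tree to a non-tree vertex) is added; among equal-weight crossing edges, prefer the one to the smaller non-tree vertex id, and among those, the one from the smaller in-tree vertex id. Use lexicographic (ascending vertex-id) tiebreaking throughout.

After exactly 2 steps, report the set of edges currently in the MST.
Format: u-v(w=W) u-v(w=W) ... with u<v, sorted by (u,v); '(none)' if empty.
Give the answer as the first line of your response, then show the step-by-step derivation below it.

1-4(w=1) 3-4(w=5)

step 1: add edge 3-4 (w=5); MST = {3-4(w=5)}
step 2: add edge 1-4 (w=1); MST = {1-4(w=1) 3-4(w=5)}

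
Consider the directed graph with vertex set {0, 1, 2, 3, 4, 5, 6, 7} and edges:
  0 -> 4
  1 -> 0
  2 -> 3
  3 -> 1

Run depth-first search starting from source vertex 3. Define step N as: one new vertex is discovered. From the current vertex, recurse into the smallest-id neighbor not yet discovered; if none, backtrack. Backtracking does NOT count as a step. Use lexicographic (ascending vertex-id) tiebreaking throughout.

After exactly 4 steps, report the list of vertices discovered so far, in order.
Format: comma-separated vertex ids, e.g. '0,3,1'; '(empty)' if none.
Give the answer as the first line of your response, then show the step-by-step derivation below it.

3,1,0,4

step 1: discover 3; path=3; order=3
step 2: discover 1; path=3>1; order=3,1
step 3: discover 0; path=3>1>0; order=3,1,0
step 4: discover 4; path=3>1>0>4; order=3,1,0,4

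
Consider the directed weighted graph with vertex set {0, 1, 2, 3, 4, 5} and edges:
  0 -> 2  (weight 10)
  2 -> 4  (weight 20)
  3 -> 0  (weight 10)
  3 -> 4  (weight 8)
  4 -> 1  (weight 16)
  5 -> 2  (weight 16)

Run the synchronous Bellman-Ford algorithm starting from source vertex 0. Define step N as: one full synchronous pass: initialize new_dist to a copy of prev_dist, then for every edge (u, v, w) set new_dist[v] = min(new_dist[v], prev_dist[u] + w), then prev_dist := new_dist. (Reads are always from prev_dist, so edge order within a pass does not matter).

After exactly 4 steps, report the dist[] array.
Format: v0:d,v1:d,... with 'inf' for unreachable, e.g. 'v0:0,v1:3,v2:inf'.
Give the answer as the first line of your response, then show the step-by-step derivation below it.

v0:0,v1:46,v2:10,v3:inf,v4:30,v5:inf

step 1: dist = v0:0,v1:inf,v2:10,v3:inf,v4:inf,v5:inf
step 2: dist = v0:0,v1:inf,v2:10,v3:inf,v4:30,v5:inf
step 3: dist = v0:0,v1:46,v2:10,v3:inf,v4:30,v5:inf
step 4: dist = v0:0,v1:46,v2:10,v3:inf,v4:30,v5:inf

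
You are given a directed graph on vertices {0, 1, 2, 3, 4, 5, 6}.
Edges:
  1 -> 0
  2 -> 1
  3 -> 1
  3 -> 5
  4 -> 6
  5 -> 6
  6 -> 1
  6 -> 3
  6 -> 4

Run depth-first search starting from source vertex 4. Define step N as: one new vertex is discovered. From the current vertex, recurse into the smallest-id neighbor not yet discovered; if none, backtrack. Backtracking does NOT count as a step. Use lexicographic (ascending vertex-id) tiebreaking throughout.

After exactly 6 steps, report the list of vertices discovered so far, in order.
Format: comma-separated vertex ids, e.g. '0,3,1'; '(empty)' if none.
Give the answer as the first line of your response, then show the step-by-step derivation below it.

4,6,1,0,3,5

step 1: discover 4; path=4; order=4
step 2: discover 6; path=4>6; order=4,6
step 3: discover 1; path=4>6>1; order=4,6,1
step 4: discover 0; path=4>6>1>0; order=4,6,1,0
step 5: discover 3; path=4>6>3; order=4,6,1,0,3
step 6: discover 5; path=4>6>3>5; order=4,6,1,0,3,5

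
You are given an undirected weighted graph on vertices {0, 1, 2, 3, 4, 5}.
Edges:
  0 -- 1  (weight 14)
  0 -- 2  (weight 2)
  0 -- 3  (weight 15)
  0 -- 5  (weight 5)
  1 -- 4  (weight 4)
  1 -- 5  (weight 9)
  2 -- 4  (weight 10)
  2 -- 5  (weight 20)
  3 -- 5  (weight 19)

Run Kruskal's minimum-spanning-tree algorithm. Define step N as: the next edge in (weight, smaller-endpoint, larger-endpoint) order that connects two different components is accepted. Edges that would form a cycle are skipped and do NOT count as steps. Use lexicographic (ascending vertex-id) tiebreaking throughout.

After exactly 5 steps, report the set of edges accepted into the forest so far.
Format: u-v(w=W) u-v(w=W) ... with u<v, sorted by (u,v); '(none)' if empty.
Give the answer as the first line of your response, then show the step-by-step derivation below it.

0-2(w=2) 0-3(w=15) 0-5(w=5) 1-4(w=4) 1-5(w=9)

step 1: add edge 0-2 (w=2); MST = {0-2(w=2)}
step 2: add edge 1-4 (w=4); MST = {0-2(w=2) 1-4(w=4)}
step 3: add edge 0-5 (w=5); MST = {0-2(w=2) 0-5(w=5) 1-4(w=4)}
step 4: add edge 1-5 (w=9); MST = {0-2(w=2) 0-5(w=5) 1-4(w=4) 1-5(w=9)}
step 5: add edge 0-3 (w=15); MST = {0-2(w=2) 0-3(w=15) 0-5(w=5) 1-4(w=4) 1-5(w=9)}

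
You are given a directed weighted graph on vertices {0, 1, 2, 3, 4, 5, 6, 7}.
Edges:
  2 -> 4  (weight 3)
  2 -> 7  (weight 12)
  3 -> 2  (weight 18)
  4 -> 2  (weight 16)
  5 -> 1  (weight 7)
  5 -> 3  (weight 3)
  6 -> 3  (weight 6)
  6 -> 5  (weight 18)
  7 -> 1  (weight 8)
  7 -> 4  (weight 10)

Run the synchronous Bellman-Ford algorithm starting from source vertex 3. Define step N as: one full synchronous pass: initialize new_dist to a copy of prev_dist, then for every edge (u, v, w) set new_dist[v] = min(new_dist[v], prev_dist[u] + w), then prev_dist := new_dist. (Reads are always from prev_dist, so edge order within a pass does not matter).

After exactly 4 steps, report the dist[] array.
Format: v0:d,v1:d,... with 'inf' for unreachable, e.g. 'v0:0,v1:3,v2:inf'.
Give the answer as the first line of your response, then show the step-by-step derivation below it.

v0:inf,v1:38,v2:18,v3:0,v4:21,v5:inf,v6:inf,v7:30

step 1: dist = v0:inf,v1:inf,v2:18,v3:0,v4:inf,v5:inf,v6:inf,v7:inf
step 2: dist = v0:inf,v1:inf,v2:18,v3:0,v4:21,v5:inf,v6:inf,v7:30
step 3: dist = v0:inf,v1:38,v2:18,v3:0,v4:21,v5:inf,v6:inf,v7:30
step 4: dist = v0:inf,v1:38,v2:18,v3:0,v4:21,v5:inf,v6:inf,v7:30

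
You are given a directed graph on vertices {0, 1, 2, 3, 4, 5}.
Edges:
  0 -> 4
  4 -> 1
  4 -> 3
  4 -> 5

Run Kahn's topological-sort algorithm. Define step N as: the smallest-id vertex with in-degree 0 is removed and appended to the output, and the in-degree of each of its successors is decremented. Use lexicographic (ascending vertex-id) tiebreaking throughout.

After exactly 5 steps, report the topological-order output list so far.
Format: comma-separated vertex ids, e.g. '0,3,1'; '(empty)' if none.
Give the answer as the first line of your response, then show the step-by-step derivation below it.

0,2,4,1,3

step 1: output 0; order=[0]; indeg=(0,1,0,1,0,1)
step 2: output 2; order=[0,2]; indeg=(0,1,0,1,0,1)
step 3: output 4; order=[0,2,4]; indeg=(0,0,0,0,0,0)
step 4: output 1; order=[0,2,4,1]; indeg=(0,0,0,0,0,0)
step 5: output 3; order=[0,2,4,1,3]; indeg=(0,0,0,0,0,0)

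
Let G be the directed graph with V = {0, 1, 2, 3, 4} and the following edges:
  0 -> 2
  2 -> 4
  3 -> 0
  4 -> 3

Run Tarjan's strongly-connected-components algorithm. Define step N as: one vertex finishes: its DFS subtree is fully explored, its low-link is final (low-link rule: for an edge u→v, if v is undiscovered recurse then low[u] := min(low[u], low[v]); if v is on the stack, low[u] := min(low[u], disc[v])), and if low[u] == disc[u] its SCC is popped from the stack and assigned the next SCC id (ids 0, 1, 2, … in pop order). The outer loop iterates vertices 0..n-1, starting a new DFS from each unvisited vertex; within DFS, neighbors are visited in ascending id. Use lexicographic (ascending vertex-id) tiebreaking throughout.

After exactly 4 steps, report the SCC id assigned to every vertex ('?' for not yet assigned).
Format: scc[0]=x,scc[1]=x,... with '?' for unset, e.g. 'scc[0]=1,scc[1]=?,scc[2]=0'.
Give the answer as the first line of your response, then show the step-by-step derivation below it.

scc[0]=0,scc[1]=?,scc[2]=0,scc[3]=0,scc[4]=0

step 1: low=(low[0]=0,low[1]=?,low[2]=1,low[3]=0,low[4]=2); scc=(scc[0]=?,scc[1]=?,scc[2]=?,scc[3]=?,scc[4]=?)
step 2: low=(low[0]=0,low[1]=?,low[2]=1,low[3]=0,low[4]=0); scc=(scc[0]=?,scc[1]=?,scc[2]=?,scc[3]=?,scc[4]=?)
step 3: low=(low[0]=0,low[1]=?,low[2]=0,low[3]=0,low[4]=0); scc=(scc[0]=?,scc[1]=?,scc[2]=?,scc[3]=?,scc[4]=?)
step 4: low=(low[0]=0,low[1]=?,low[2]=0,low[3]=0,low[4]=0); scc=(scc[0]=0,scc[1]=?,scc[2]=0,scc[3]=0,scc[4]=0)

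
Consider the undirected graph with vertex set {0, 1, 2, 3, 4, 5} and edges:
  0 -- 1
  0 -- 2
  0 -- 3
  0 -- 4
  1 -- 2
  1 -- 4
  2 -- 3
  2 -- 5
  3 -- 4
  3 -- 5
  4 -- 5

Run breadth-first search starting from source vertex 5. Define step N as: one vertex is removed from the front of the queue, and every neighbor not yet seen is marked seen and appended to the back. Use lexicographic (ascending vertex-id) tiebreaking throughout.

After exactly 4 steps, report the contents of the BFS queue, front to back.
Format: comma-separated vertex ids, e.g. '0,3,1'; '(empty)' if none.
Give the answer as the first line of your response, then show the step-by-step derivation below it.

0,1

step 1: dequeue 5; queue=[2,3,4]; order=5
step 2: dequeue 2; queue=[3,4,0,1]; order=5,2
step 3: dequeue 3; queue=[4,0,1]; order=5,2,3
step 4: dequeue 4; queue=[0,1]; order=5,2,3,4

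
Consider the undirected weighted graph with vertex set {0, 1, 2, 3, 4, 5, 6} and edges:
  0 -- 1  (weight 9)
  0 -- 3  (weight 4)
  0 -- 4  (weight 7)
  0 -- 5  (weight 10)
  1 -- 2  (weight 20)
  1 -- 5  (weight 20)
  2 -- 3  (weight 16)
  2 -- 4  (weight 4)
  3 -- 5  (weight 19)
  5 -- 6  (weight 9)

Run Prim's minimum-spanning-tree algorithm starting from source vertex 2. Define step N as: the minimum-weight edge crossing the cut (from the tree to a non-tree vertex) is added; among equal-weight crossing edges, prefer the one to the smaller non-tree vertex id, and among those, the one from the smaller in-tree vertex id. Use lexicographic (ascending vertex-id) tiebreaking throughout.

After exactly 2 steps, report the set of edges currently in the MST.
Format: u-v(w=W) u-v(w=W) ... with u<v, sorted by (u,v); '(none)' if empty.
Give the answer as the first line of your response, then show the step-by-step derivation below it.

0-4(w=7) 2-4(w=4)

step 1: add edge 2-4 (w=4); MST = {2-4(w=4)}
step 2: add edge 0-4 (w=7); MST = {0-4(w=7) 2-4(w=4)}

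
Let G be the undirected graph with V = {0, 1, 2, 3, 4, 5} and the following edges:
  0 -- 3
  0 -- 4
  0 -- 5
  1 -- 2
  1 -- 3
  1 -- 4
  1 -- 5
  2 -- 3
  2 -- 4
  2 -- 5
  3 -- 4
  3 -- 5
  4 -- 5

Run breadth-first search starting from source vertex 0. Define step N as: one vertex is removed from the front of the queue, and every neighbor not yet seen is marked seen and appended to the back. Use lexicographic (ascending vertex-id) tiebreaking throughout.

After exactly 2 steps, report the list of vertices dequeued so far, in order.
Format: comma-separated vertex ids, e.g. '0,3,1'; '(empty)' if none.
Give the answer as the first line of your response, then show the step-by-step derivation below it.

0,3

step 1: dequeue 0; queue=[3,4,5]; order=0
step 2: dequeue 3; queue=[4,5,1,2]; order=0,3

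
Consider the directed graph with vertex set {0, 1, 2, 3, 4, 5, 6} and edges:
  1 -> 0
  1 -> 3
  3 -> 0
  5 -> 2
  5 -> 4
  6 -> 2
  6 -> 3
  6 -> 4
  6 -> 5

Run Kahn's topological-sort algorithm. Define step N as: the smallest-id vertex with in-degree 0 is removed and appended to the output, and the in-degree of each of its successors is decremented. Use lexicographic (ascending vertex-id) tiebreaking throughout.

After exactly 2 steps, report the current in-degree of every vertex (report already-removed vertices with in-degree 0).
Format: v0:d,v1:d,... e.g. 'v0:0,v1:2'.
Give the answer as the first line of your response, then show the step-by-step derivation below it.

v0:1,v1:0,v2:1,v3:0,v4:1,v5:0,v6:0

step 1: output 1; order=[1]; indeg=(1,0,2,1,2,1,0)
step 2: output 6; order=[1,6]; indeg=(1,0,1,0,1,0,0)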